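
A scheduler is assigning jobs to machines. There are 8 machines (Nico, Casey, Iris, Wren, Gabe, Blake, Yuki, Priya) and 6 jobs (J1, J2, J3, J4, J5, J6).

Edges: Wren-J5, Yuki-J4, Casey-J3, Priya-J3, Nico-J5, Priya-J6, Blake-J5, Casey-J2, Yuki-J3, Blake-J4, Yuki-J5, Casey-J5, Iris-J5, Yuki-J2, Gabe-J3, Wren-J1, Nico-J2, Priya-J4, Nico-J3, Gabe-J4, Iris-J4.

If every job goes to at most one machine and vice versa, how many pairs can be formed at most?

6

One maximum matching: Nico→J5, Casey→J2, Iris→J4, Wren→J1, Gabe→J3, Priya→J6.
The set {Nico, Casey, Iris, Gabe, Blake, Yuki} has only 4 neighbours ({J2, J3, J4, J5}), so by Hall's theorem at most 6 of the 8 machines can be matched.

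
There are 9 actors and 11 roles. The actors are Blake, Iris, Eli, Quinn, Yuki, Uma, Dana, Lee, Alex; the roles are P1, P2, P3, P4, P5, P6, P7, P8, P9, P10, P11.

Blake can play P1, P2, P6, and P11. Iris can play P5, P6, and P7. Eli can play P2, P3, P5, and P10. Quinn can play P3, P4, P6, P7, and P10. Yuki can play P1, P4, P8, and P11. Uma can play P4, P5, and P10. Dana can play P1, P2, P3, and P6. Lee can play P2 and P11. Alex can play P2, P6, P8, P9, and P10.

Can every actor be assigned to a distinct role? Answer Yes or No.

Yes

A valid assignment of size 9: Blake–P1, Iris–P7, Eli–P5, Quinn–P3, Yuki–P4, Uma–P10, Dana–P6, Lee–P11, Alex–P2.
Every actor is matched, so this matching saturates all of them.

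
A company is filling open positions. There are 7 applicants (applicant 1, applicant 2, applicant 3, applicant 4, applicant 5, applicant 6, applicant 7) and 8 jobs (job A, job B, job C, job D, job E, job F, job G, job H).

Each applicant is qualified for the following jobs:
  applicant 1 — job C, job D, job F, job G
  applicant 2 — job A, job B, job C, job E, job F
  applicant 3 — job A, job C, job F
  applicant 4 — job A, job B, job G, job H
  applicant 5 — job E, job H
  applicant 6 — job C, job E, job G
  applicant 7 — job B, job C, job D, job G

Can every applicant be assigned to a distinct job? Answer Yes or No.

One maximum matching: applicant 1→job F, applicant 2→job C, applicant 3→job A, applicant 4→job B, applicant 5→job H, applicant 6→job E, applicant 7→job G.
Every applicant is matched, so this matching saturates all of them.

Yes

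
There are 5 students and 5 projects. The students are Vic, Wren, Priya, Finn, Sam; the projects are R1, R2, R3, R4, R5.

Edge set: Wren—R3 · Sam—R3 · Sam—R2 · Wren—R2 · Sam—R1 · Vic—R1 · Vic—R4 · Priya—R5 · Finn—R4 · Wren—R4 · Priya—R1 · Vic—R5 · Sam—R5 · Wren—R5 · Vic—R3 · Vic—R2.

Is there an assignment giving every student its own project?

A valid assignment of size 5: Vic–R2, Wren–R5, Priya–R1, Finn–R4, Sam–R3.
All 5 students are covered.

Yes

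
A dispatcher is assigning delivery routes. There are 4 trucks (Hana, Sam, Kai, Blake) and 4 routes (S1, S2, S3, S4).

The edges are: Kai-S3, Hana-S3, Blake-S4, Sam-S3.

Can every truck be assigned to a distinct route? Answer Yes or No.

The set {Hana, Sam, Kai} has only 1 neighbour ({S3}), so by Hall's theorem at most 2 of the 4 trucks can be matched.
Hence no matching covers every truck.

No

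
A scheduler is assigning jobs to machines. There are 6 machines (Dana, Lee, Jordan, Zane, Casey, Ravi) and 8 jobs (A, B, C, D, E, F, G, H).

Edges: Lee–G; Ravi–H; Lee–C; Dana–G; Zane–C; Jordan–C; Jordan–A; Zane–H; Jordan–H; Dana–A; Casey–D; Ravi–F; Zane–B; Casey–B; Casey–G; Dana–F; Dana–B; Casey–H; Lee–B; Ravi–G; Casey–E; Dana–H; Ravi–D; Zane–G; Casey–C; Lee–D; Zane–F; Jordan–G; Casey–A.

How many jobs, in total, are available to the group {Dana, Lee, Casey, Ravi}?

8

The union of neighbours of {Dana, Lee, Casey, Ravi} is {A, B, C, D, E, F, G, H}, which has 8 elements.
Since |N(S)| = 8 ≥ |S| = 4, Hall's condition holds for this subset.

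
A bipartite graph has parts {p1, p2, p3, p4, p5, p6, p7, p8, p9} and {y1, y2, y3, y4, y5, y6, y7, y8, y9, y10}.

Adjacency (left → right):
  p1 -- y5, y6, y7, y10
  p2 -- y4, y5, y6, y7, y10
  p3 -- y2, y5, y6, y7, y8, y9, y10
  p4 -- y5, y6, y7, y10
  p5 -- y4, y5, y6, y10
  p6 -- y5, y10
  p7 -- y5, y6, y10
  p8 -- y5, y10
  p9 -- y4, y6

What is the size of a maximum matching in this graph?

6

One maximum matching: p1-y5, p2-y7, p3-y9, p4-y6, p5-y4, p6-y10.
The set {p1, p2, p4, p5, p6, p7, p8, p9} has only 5 neighbours ({y10, y4, y5, y6, y7}), so by Hall's theorem at most 6 of the 9 left vertices can be matched.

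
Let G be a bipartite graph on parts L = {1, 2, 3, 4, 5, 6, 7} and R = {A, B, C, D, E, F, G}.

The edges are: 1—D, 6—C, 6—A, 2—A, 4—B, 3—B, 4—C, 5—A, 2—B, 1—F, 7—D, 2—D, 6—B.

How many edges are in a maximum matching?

For example, pair 1-F, 2-D, 3-B, 4-C, 5-A.
The set {2, 3, 4, 5, 6, 7} has only 4 neighbours ({A, B, C, D}), so by Hall's theorem at most 5 of the 7 left vertices can be matched.

5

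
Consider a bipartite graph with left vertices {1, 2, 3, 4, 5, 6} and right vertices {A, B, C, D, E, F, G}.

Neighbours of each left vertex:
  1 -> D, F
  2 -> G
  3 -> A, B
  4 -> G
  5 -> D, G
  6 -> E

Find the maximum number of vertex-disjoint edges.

One maximum matching: 1→F, 2→G, 3→B, 5→D, 6→E.
The set {2, 4} has only 1 neighbour ({G}), so by Hall's theorem at most 5 of the 6 left vertices can be matched.

5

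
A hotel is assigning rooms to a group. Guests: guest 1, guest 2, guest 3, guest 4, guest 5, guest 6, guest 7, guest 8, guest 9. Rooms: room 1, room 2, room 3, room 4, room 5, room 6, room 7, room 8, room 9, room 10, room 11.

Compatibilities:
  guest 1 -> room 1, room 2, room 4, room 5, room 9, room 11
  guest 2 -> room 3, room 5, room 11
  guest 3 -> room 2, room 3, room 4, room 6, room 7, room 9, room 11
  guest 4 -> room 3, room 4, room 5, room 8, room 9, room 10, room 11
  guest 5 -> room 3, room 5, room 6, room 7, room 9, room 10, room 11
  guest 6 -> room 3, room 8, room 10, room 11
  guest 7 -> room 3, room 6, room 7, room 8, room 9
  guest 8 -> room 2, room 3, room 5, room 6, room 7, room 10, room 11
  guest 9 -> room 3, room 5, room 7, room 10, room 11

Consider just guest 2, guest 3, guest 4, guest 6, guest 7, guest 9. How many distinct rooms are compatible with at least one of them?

The union of neighbours of {guest 2, guest 3, guest 4, guest 6, guest 7, guest 9} is {room 2, room 3, room 4, room 5, room 6, room 7, room 8, room 9, room 10, room 11}, which has 10 elements.
Since |N(S)| = 10 ≥ |S| = 6, Hall's condition holds for this subset.

10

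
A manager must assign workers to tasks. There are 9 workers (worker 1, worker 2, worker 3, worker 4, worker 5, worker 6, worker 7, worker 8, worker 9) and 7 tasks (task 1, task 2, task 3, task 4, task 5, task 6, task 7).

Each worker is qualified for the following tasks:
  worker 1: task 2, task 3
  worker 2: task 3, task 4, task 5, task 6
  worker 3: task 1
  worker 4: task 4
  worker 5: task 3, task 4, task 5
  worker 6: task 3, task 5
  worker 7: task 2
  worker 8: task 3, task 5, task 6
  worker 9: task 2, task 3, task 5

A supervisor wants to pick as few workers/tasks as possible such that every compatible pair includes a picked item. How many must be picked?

A maximum matching has 6 edges (e.g. worker 1–task 2, worker 2–task 6, worker 3–task 1, worker 4–task 4, worker 5–task 3, worker 6–task 5).
By König's theorem the minimum vertex cover has the same size. One such cover is {worker 3, task 2, task 3, task 4, task 5, task 6}.

6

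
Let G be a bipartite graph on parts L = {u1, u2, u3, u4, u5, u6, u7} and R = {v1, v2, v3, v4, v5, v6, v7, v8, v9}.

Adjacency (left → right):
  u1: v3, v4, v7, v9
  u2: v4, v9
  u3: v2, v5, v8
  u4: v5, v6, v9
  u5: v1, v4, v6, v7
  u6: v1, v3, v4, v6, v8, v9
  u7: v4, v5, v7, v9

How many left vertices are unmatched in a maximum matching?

0

For example, pair u1→v3, u2→v4, u3→v2, u4→v9, u5→v1, u6→v6, u7→v7.
This saturates every left vertex, so 7 is the maximum.
That matches 7 of the 7, leaving 0 unmatched; no matching can do better.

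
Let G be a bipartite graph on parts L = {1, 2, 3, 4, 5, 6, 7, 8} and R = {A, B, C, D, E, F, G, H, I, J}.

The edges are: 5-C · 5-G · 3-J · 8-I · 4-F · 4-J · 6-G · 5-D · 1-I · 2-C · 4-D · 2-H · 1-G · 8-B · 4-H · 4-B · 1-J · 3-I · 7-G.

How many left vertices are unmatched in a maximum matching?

1

For example, pair 1→J, 2→C, 3→I, 4→H, 5→D, 6→G, 8→B.
The set {6, 7} has only 1 neighbour ({G}), so by Hall's theorem at most 7 of the 8 left vertices can be matched.
That matches 7 of the 8, leaving 1 unmatched; no matching can do better.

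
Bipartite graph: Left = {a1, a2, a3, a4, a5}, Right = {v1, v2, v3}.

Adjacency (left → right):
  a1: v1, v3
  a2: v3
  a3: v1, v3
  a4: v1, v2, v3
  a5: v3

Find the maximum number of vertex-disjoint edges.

For example, pair a1-v1, a2-v3, a4-v2.
The set {a1, a2, a3, a5} has only 2 neighbours ({v1, v3}), so by Hall's theorem at most 3 of the 5 left vertices can be matched.

3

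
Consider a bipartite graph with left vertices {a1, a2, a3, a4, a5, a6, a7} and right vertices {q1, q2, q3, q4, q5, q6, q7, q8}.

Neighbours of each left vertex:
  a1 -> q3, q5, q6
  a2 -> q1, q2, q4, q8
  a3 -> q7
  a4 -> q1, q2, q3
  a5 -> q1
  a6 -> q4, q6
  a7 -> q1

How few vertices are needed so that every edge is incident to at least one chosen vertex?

A maximum matching has 6 edges (e.g. a1–q5, a2–q8, a3–q7, a4–q2, a5–q1, a6–q6).
By König's theorem the minimum vertex cover has the same size. One such cover is {a1, a2, a3, a4, a6, q1}.

6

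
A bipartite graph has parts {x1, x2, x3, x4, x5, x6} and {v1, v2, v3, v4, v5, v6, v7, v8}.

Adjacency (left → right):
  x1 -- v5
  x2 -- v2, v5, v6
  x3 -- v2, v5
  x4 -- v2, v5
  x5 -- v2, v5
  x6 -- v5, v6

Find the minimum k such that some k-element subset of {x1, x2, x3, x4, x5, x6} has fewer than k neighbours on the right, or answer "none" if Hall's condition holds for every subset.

Take S = {x1, x3, x4}. Its neighbourhood is {v2, v5}, so |N(S)| = 2 < |S| = 3.
Every subset of size less than 3 has at least as many neighbours as members, so 3 is the minimum.

3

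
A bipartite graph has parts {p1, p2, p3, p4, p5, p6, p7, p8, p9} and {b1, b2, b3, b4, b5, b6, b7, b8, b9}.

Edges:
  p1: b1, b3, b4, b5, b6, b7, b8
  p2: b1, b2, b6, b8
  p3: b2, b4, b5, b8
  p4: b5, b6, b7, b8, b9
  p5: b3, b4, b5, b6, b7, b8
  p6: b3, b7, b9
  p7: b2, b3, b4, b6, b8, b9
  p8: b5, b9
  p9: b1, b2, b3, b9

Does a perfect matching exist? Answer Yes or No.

For example, pair p1–b1, p2–b2, p3–b4, p4–b6, p5–b5, p6–b7, p7–b8, p8–b9, p9–b3.
All 9 left vertices are covered.

Yes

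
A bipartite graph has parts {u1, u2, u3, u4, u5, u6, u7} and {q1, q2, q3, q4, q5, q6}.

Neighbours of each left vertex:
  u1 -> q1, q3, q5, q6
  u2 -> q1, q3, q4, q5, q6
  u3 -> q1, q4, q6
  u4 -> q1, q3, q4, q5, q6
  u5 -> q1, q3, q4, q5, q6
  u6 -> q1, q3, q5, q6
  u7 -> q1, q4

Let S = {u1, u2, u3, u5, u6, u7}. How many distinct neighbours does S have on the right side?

The union of neighbours of {u1, u2, u3, u5, u6, u7} is {q1, q3, q4, q5, q6}, which has 5 elements.
Since |N(S)| = 5 < |S| = 6, Hall's condition fails for this subset.

5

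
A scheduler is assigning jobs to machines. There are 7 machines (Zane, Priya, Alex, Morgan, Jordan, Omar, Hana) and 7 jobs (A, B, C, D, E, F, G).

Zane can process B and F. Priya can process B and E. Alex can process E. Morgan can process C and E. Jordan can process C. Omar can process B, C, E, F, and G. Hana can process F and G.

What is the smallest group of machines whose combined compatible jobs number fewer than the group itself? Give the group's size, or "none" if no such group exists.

Take S = {Alex, Morgan, Jordan}. Its neighbourhood is {C, E}, so |N(S)| = 2 < |S| = 3.
Every subset of size less than 3 has at least as many neighbours as members, so 3 is the minimum.

3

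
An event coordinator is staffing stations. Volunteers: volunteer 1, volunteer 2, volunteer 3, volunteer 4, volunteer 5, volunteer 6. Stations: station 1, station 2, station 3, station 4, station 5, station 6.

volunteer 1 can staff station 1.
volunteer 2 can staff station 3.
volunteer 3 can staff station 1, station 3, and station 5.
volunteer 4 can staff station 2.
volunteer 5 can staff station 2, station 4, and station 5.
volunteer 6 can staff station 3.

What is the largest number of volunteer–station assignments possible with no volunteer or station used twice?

For example, pair volunteer 1–station 1, volunteer 2–station 3, volunteer 3–station 5, volunteer 4–station 2, volunteer 5–station 4.
The set {volunteer 2, volunteer 6} has only 1 neighbour ({station 3}), so by Hall's theorem at most 5 of the 6 volunteers can be matched.

5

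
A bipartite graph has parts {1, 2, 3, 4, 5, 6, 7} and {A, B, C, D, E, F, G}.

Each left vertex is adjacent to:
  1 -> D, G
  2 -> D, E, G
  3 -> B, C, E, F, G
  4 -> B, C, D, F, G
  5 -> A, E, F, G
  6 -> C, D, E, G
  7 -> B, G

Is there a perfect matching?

A valid assignment of size 7: 1-D, 2-E, 3-G, 4-F, 5-A, 6-C, 7-B.
All 7 left vertices are covered.

Yes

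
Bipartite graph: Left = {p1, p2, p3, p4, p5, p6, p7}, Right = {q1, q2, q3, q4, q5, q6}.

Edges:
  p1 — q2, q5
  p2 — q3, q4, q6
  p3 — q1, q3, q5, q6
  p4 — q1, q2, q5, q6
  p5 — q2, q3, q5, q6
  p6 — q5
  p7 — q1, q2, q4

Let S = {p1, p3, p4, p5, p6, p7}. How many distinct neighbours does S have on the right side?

The union of neighbours of {p1, p3, p4, p5, p6, p7} is {q1, q2, q3, q4, q5, q6}, which has 6 elements.
Since |N(S)| = 6 ≥ |S| = 6, Hall's condition holds for this subset.

6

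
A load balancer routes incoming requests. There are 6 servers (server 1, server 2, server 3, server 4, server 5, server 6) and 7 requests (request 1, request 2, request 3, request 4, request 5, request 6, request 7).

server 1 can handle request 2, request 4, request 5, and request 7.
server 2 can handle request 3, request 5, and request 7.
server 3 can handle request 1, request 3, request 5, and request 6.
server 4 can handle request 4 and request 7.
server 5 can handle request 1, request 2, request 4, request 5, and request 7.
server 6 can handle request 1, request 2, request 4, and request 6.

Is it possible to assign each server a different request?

One maximum matching: server 1→request 7, server 2→request 3, server 3→request 5, server 4→request 4, server 5→request 2, server 6→request 6.
Every server is matched, so this matching saturates all of them.

Yes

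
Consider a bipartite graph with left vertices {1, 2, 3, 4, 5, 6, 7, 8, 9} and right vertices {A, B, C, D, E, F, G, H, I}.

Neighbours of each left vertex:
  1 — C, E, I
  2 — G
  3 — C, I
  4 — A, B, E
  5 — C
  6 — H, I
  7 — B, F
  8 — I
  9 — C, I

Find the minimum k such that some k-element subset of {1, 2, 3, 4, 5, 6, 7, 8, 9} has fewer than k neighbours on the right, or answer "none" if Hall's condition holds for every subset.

Take S = {3, 5, 8}. Its neighbourhood is {C, I}, so |N(S)| = 2 < |S| = 3.
Every subset of size less than 3 has at least as many neighbours as members, so 3 is the minimum.

3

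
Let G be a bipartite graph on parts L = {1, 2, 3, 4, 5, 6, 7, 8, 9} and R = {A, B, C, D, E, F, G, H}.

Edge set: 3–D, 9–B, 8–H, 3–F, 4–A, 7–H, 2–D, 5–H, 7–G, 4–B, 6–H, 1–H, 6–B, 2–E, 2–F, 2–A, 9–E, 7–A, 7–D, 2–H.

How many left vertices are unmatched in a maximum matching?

2

For example, pair 1–H, 2–F, 3–D, 4–A, 6–B, 7–G, 9–E.
The set {1, 5, 8} has only 1 neighbour ({H}), so by Hall's theorem at most 7 of the 9 left vertices can be matched.
That matches 7 of the 9, leaving 2 unmatched; no matching can do better.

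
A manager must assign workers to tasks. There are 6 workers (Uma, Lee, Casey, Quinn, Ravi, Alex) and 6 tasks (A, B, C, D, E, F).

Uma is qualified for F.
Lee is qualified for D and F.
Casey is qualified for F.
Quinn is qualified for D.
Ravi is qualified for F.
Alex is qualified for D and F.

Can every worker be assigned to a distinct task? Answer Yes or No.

No

The set {Uma, Lee, Casey, Quinn, Ravi, Alex} has only 2 neighbours ({D, F}), so by Hall's theorem at most 2 of the 6 workers can be matched.
Hence no matching covers every worker.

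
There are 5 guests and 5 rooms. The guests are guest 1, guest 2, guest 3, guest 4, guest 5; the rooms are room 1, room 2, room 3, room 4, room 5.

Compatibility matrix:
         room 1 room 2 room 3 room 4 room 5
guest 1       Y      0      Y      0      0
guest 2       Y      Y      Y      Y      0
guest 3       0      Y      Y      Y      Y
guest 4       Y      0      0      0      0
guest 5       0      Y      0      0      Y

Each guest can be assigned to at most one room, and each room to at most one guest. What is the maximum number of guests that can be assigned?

5

A valid assignment of size 5: guest 1–room 3, guest 2–room 2, guest 3–room 4, guest 4–room 1, guest 5–room 5.
This saturates every guest, so 5 is the maximum.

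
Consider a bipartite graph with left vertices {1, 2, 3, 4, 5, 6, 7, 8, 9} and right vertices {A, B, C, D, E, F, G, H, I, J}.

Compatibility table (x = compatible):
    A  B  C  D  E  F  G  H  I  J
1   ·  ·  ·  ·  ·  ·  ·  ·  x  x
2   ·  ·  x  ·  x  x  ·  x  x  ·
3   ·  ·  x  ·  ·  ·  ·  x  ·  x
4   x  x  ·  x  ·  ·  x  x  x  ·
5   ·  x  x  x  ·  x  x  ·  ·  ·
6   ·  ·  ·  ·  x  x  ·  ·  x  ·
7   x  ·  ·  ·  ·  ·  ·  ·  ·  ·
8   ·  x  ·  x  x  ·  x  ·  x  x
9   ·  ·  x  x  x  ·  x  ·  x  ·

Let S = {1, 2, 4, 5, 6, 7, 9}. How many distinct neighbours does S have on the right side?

The union of neighbours of {1, 2, 4, 5, 6, 7, 9} is {A, B, C, D, E, F, G, H, I, J}, which has 10 elements.
Since |N(S)| = 10 ≥ |S| = 7, Hall's condition holds for this subset.

10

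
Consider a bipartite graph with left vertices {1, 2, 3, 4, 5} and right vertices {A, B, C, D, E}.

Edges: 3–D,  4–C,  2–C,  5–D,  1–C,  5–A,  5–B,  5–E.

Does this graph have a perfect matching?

No

The set {1, 2, 4} has only 1 neighbour ({C}), so by Hall's theorem at most 3 of the 5 left vertices can be matched.
Hence no matching covers every left vertex.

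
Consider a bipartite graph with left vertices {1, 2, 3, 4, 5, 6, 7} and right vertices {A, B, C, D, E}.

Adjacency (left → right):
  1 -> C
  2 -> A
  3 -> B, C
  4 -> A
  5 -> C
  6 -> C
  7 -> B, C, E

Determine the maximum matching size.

4

One maximum matching: 1–C, 2–A, 3–B, 7–E.
The set {1, 2, 4, 5, 6} has only 2 neighbours ({A, C}), so by Hall's theorem at most 4 of the 7 left vertices can be matched.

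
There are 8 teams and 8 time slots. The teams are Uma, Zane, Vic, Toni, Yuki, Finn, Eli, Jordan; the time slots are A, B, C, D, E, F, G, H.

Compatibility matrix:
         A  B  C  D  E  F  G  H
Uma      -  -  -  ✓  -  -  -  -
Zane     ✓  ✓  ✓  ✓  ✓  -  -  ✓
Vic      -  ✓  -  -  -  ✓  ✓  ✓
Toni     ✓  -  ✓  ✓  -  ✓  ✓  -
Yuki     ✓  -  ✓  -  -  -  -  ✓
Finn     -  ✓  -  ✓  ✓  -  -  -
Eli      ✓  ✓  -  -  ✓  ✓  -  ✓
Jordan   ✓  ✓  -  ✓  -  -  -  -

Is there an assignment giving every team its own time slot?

Yes

One maximum matching: Uma-D, Zane-A, Vic-F, Toni-G, Yuki-C, Finn-E, Eli-H, Jordan-B.
All 8 teams are covered.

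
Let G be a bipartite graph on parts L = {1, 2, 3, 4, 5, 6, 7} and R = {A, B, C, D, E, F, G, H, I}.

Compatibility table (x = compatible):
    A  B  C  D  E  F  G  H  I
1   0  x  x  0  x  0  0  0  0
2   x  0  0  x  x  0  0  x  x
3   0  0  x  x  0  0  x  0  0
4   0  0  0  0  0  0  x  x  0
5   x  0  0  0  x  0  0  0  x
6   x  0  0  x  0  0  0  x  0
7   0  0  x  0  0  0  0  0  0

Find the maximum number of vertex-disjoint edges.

A valid assignment of size 7: 1-B, 2-A, 3-G, 4-H, 5-I, 6-D, 7-C.
All 7 left vertices are matched, so no larger matching exists.

7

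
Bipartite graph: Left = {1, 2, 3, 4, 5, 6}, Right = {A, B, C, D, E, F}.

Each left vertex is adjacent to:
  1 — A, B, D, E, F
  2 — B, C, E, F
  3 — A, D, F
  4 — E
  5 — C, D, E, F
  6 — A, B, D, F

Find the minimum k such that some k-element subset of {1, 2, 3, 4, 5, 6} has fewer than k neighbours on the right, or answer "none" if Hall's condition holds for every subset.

none

A matching saturating every left vertex exists, for instance 1→A, 2→C, 3→F, 4→E, 5→D, 6→B.
By Hall's marriage theorem, this means |N(S)| ≥ |S| for every subset S, so no violating subset exists.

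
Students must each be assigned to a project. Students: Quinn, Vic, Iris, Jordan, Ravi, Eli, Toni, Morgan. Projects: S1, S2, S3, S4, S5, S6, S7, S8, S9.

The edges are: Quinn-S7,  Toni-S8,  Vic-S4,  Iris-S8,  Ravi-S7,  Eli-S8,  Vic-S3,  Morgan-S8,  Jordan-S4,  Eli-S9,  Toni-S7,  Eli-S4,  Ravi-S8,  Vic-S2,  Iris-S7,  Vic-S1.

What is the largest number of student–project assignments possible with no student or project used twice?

5

For example, pair Quinn–S7, Vic–S2, Iris–S8, Jordan–S4, Eli–S9.
The set {Quinn, Iris, Ravi, Toni, Morgan} has only 2 neighbours ({S7, S8}), so by Hall's theorem at most 5 of the 8 students can be matched.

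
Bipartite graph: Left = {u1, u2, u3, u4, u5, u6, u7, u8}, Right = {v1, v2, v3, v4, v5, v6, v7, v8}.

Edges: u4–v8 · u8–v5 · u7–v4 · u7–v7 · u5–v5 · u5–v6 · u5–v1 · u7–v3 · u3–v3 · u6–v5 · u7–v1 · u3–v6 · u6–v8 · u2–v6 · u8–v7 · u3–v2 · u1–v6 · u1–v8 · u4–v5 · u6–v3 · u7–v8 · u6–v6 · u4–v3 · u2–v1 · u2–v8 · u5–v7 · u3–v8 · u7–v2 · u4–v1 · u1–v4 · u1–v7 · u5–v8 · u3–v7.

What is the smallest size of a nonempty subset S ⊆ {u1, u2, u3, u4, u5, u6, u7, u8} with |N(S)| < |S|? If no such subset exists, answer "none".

A matching saturating every left vertex exists, for instance u1→v6, u2→v8, u3→v2, u4→v3, u5→v1, u6→v5, u7→v4, u8→v7.
By Hall's marriage theorem, this means |N(S)| ≥ |S| for every subset S, so no violating subset exists.

none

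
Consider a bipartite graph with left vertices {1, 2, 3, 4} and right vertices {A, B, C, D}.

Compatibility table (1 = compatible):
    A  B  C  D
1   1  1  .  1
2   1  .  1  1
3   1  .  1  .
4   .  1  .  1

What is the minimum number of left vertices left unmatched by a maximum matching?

0

For example, pair 1–D, 2–C, 3–A, 4–B.
This saturates every left vertex, so 4 is the maximum.
That matches 4 of the 4, leaving 0 unmatched; no matching can do better.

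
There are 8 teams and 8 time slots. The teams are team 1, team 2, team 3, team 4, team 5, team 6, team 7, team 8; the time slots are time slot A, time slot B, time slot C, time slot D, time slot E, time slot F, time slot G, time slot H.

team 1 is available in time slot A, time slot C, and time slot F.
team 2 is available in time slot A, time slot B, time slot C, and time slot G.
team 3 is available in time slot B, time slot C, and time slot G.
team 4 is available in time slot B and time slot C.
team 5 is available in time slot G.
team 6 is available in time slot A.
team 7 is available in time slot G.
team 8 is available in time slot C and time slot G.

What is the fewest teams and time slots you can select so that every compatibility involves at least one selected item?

A maximum matching has 5 edges (e.g. team 1–time slot F, team 2–time slot A, team 3–time slot C, team 4–time slot B, team 5–time slot G).
By König's theorem the minimum vertex cover has the same size. One such cover is {team 1, time slot A, time slot B, time slot C, time slot G}.

5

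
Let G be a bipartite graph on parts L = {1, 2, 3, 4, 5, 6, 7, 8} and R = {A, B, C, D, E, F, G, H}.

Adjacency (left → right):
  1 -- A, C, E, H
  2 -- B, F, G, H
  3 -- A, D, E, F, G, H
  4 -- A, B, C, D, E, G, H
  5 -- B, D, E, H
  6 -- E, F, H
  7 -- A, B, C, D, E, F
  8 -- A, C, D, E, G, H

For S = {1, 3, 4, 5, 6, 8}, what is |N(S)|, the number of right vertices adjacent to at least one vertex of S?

The union of neighbours of {1, 3, 4, 5, 6, 8} is {A, B, C, D, E, F, G, H}, which has 8 elements.
Since |N(S)| = 8 ≥ |S| = 6, Hall's condition holds for this subset.

8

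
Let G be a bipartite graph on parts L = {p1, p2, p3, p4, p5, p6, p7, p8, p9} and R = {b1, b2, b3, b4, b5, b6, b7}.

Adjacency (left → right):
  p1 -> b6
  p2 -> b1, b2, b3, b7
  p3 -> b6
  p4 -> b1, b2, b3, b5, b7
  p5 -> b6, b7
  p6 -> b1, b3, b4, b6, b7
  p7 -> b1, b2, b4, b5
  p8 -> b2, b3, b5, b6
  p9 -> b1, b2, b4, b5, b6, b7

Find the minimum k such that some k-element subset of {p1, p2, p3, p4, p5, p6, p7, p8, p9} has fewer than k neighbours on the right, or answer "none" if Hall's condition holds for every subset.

2

Take S = {p1, p3}. Its neighbourhood is {b6}, so |N(S)| = 1 < |S| = 2.
No single vertex violates Hall's condition since each has at least one neighbour, so 2 is the minimum.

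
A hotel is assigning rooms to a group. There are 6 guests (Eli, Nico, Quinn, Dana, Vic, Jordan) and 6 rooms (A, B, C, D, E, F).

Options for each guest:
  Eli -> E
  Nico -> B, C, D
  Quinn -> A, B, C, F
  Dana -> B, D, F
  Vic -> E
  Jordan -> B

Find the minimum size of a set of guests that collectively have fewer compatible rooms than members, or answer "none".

Take S = {Eli, Vic}. Its neighbourhood is {E}, so |N(S)| = 1 < |S| = 2.
No single vertex violates Hall's condition since each has at least one neighbour, so 2 is the minimum.

2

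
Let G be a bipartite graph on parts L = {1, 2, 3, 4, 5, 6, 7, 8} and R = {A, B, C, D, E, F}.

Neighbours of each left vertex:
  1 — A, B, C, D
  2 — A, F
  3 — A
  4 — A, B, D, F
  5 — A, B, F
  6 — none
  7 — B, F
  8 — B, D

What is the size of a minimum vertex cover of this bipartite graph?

A maximum matching has 5 edges (e.g. 1–C, 2–F, 3–A, 4–D, 5–B).
By König's theorem the minimum vertex cover has the same size. One such cover is {1, A, B, D, F}.

5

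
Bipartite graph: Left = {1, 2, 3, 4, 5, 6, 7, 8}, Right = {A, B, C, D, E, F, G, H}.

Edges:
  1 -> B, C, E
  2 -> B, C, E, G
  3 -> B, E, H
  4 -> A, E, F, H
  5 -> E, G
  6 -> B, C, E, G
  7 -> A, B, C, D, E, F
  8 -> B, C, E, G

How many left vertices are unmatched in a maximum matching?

1

For example, pair 1-C, 2-E, 3-H, 4-F, 5-G, 6-B, 7-A.
The set {1, 2, 5, 6, 8} has only 4 neighbours ({B, C, E, G}), so by Hall's theorem at most 7 of the 8 left vertices can be matched.
That matches 7 of the 8, leaving 1 unmatched; no matching can do better.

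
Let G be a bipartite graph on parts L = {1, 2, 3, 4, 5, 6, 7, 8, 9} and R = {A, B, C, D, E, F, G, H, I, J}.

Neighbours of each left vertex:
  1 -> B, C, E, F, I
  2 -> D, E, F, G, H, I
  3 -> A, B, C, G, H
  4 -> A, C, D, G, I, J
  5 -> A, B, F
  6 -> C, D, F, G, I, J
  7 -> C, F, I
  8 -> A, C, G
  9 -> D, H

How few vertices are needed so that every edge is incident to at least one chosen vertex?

9

The 9 edges 1–B, 2–E, 3–H, 4–G, 5–F, 6–J, 7–C, 8–A, 9–D form a matching, so any vertex cover needs at least 9 vertices (one per matched edge).
Conversely {1, 2, 3, 4, 5, 6, 7, 8, 9} meets every edge and has exactly 9 vertices, so 9 is optimal.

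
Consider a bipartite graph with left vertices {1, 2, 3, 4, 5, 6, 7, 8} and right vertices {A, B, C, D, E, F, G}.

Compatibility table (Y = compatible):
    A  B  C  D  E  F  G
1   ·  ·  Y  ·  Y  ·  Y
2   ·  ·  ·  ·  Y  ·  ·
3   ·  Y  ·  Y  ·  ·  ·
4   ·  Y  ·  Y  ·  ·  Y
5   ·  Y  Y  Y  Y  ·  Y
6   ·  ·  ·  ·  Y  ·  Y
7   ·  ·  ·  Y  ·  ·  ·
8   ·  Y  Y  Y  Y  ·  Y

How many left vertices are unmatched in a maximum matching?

A valid assignment of size 5: 1-C, 2-E, 3-D, 4-B, 5-G.
The set {1, 2, 3, 4, 5, 6, 7, 8} has only 5 neighbours ({B, C, D, E, G}), so by Hall's theorem at most 5 of the 8 left vertices can be matched.
That matches 5 of the 8, leaving 3 unmatched; no matching can do better.

3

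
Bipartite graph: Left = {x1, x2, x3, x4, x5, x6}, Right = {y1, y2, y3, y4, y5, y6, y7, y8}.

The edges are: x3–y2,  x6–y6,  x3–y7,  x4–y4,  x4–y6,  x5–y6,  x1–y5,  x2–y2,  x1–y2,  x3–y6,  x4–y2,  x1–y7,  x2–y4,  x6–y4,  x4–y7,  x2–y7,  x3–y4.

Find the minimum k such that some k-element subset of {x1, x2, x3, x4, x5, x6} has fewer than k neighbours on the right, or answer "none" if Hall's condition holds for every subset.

Take S = {x2, x3, x4, x5, x6}. Its neighbourhood is {y2, y4, y6, y7}, so |N(S)| = 4 < |S| = 5.
Every subset of size less than 5 has at least as many neighbours as members, so 5 is the minimum.

5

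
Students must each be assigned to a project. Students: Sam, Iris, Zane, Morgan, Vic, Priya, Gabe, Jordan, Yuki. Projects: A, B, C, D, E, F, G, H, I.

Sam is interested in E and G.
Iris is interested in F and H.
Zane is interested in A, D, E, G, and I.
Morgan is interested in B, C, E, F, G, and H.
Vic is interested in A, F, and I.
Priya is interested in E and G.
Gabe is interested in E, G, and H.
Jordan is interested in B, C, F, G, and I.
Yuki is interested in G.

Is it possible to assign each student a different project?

No

The set {Sam, Priya, Yuki} has only 2 neighbours ({E, G}), so by Hall's theorem at most 8 of the 9 students can be matched.
Hence no matching covers every student.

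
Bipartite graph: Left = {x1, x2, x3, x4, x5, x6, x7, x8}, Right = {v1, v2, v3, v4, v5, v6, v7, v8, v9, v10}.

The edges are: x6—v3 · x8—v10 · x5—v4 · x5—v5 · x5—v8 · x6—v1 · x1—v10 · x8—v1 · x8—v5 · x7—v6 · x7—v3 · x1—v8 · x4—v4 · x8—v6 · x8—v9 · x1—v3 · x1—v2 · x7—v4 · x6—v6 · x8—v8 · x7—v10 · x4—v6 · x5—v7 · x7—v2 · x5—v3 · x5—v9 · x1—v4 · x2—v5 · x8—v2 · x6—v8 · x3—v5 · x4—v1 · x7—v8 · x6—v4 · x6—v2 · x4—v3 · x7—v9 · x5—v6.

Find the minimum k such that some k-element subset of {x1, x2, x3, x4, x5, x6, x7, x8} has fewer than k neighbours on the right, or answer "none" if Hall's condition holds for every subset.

Take S = {x2, x3}. Its neighbourhood is {v5}, so |N(S)| = 1 < |S| = 2.
No single vertex violates Hall's condition since each has at least one neighbour, so 2 is the minimum.

2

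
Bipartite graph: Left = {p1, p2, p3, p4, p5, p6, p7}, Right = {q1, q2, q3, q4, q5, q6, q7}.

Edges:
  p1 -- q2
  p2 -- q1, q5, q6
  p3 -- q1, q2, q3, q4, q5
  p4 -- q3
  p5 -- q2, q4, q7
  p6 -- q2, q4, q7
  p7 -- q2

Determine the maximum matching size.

For example, pair p1–q2, p2–q6, p3–q1, p4–q3, p5–q4, p6–q7.
The set {p1, p7} has only 1 neighbour ({q2}), so by Hall's theorem at most 6 of the 7 left vertices can be matched.

6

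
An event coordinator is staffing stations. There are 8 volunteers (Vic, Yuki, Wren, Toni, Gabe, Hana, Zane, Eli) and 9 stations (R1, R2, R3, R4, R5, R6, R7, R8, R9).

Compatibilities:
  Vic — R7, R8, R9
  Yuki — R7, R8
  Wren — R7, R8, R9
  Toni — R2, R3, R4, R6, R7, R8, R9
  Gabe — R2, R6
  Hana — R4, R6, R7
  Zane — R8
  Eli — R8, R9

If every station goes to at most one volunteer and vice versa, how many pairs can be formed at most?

One maximum matching: Vic→R9, Yuki→R8, Wren→R7, Toni→R3, Gabe→R6, Hana→R4.
The set {Vic, Yuki, Wren, Zane, Eli} has only 3 neighbours ({R7, R8, R9}), so by Hall's theorem at most 6 of the 8 volunteers can be matched.

6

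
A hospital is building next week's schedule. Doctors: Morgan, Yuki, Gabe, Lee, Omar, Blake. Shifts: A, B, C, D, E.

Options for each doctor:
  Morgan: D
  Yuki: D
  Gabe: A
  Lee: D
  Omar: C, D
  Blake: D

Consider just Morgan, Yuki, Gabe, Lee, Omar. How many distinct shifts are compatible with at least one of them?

The union of neighbours of {Morgan, Yuki, Gabe, Lee, Omar} is {A, C, D}, which has 3 elements.
Since |N(S)| = 3 < |S| = 5, Hall's condition fails for this subset.

3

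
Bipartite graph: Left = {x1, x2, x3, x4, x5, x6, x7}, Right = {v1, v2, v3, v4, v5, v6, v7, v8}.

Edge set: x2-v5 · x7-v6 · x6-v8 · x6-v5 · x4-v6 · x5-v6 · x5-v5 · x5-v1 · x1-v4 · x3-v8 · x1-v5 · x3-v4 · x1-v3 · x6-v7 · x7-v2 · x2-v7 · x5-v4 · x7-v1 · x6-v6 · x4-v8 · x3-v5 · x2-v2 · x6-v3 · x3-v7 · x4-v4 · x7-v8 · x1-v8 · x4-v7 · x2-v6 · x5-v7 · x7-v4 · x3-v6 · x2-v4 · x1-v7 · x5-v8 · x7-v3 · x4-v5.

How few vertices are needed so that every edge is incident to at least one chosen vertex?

The 7 edges x1–v4, x2–v2, x3–v5, x4–v8, x5–v1, x6–v6, x7–v3 form a matching, so any vertex cover needs at least 7 vertices (one per matched edge).
Conversely {x1, x2, x3, x4, x5, x6, x7} meets every edge and has exactly 7 vertices, so 7 is optimal.

7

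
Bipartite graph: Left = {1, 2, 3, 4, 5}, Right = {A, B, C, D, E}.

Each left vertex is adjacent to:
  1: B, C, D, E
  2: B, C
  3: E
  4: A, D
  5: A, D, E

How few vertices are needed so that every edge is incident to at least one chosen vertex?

The 5 edges 1–B, 2–C, 3–E, 4–A, 5–D form a matching, so any vertex cover needs at least 5 vertices (one per matched edge).
Conversely {1, 2, 3, 4, 5} meets every edge and has exactly 5 vertices, so 5 is optimal.

5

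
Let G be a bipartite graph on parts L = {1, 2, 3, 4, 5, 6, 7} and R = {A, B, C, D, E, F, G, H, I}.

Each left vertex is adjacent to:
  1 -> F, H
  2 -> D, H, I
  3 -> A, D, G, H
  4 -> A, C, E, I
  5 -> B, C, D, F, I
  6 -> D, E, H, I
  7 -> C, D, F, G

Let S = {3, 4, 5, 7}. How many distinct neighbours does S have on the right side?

9

The union of neighbours of {3, 4, 5, 7} is {A, B, C, D, E, F, G, H, I}, which has 9 elements.
Since |N(S)| = 9 ≥ |S| = 4, Hall's condition holds for this subset.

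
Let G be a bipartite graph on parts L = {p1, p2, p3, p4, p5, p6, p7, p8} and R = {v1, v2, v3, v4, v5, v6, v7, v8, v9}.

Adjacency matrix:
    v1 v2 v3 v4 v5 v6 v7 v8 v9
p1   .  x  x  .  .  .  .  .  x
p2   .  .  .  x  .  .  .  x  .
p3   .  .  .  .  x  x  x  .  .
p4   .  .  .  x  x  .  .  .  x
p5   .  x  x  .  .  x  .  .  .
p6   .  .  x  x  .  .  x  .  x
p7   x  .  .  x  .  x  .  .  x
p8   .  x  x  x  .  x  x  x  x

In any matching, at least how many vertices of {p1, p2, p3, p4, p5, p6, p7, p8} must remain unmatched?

For example, pair p1-v9, p2-v8, p3-v6, p4-v4, p5-v2, p6-v7, p7-v1, p8-v3.
This saturates every left vertex, so 8 is the maximum.
That matches 8 of the 8, leaving 0 unmatched; no matching can do better.

0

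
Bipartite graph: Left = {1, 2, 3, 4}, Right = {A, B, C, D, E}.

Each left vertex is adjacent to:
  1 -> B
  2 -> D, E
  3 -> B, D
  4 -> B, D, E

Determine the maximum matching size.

3

For example, pair 1-B, 2-E, 3-D.
The set {1, 2, 3, 4} has only 3 neighbours ({B, D, E}), so by Hall's theorem at most 3 of the 4 left vertices can be matched.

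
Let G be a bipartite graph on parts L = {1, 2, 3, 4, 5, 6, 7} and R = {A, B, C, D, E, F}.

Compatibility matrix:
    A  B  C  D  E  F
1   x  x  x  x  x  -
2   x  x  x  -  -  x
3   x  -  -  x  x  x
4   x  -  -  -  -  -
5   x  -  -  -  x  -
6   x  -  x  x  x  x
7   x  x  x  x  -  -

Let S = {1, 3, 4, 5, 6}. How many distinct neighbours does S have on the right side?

6

The union of neighbours of {1, 3, 4, 5, 6} is {A, B, C, D, E, F}, which has 6 elements.
Since |N(S)| = 6 ≥ |S| = 5, Hall's condition holds for this subset.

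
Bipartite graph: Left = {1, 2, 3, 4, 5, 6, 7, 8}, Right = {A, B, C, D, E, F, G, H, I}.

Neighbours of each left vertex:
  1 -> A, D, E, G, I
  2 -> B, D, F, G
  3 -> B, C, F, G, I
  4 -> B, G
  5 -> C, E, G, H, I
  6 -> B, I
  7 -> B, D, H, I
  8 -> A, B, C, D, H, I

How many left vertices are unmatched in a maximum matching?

For example, pair 1–G, 2–F, 3–C, 4–B, 5–E, 6–I, 7–D, 8–A.
All 8 left vertices are matched, so no larger matching exists.
That matches 8 of the 8, leaving 0 unmatched; no matching can do better.

0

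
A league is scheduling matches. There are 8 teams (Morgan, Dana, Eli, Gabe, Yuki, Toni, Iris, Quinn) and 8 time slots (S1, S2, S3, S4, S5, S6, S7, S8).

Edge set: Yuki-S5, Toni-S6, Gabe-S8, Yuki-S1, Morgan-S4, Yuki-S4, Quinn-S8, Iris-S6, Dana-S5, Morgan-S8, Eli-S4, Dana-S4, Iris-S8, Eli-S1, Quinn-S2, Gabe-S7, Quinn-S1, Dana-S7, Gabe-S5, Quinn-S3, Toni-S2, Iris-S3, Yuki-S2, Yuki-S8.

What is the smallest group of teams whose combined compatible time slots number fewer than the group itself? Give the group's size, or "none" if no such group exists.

none

A matching saturating every team exists, for instance Morgan→S8, Dana→S5, Eli→S1, Gabe→S7, Yuki→S4, Toni→S6, Iris→S3, Quinn→S2.
By Hall's marriage theorem, this means |N(S)| ≥ |S| for every subset S, so no violating subset exists.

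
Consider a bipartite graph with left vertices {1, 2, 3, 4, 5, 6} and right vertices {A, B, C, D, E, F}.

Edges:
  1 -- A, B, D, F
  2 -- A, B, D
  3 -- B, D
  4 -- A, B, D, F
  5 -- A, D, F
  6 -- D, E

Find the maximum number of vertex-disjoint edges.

5

A valid assignment of size 5: 1→F, 2→A, 3→D, 4→B, 6→E.
The set {1, 2, 3, 4, 5} has only 4 neighbours ({A, B, D, F}), so by Hall's theorem at most 5 of the 6 left vertices can be matched.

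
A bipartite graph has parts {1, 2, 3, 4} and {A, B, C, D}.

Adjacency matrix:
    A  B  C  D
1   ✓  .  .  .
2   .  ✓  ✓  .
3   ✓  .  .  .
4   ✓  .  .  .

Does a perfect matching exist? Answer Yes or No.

The set {1, 3, 4} has only 1 neighbour ({A}), so by Hall's theorem at most 2 of the 4 left vertices can be matched.
Hence no matching covers every left vertex.

No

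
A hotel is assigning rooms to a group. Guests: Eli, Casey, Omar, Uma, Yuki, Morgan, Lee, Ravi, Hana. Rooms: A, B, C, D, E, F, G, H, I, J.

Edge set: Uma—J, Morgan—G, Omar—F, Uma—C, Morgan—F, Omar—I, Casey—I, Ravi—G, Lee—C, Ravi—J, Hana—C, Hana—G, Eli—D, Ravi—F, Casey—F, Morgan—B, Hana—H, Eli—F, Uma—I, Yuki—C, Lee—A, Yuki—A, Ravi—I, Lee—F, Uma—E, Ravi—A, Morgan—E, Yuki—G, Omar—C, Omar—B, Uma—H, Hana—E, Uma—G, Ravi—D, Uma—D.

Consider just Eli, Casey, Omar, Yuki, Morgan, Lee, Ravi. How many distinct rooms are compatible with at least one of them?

The union of neighbours of {Eli, Casey, Omar, Yuki, Morgan, Lee, Ravi} is {A, B, C, D, E, F, G, I, J}, which has 9 elements.
Since |N(S)| = 9 ≥ |S| = 7, Hall's condition holds for this subset.

9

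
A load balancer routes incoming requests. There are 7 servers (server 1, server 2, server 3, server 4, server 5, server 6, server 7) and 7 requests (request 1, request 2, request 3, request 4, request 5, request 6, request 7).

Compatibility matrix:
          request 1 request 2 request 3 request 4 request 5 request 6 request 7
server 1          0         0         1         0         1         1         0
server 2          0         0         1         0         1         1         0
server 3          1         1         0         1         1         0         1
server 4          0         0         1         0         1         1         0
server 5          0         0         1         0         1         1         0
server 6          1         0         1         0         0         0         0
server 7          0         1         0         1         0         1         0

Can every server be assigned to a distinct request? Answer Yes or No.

The set {server 1, server 2, server 4, server 5} has only 3 neighbours ({request 3, request 5, request 6}), so by Hall's theorem at most 6 of the 7 servers can be matched.
Hence no matching covers every server.

No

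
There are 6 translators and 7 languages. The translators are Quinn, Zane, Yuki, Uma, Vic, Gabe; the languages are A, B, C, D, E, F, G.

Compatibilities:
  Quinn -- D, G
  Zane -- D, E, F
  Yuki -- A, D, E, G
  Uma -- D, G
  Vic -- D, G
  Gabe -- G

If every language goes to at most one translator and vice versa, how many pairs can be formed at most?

For example, pair Quinn–D, Zane–E, Yuki–A, Uma–G.
The set {Quinn, Uma, Vic, Gabe} has only 2 neighbours ({D, G}), so by Hall's theorem at most 4 of the 6 translators can be matched.

4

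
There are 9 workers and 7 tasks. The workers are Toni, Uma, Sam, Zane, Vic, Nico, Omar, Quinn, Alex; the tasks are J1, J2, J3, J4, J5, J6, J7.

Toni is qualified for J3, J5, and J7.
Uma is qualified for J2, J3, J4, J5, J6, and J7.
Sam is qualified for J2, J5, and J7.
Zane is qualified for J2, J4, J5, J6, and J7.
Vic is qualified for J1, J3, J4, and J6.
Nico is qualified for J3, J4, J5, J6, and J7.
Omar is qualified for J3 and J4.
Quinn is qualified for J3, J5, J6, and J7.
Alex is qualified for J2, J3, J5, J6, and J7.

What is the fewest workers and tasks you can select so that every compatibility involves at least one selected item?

A maximum matching has 7 edges (e.g. Toni–J7, Uma–J6, Sam–J2, Zane–J4, Vic–J1, Nico–J5, Omar–J3).
By König's theorem the minimum vertex cover has the same size. One such cover is {Vic, J2, J3, J4, J5, J6, J7}.

7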